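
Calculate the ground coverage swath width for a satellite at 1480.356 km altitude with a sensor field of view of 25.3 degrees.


FOV = 25.3 deg = 0.4415683 rad
swath = 2 * alt * tan(FOV/2) = 2 * 1480.356 * tan(0.2207842)
swath = 2 * 1480.356 * 0.2244429
swath = 664.5109 km

664.5109 km


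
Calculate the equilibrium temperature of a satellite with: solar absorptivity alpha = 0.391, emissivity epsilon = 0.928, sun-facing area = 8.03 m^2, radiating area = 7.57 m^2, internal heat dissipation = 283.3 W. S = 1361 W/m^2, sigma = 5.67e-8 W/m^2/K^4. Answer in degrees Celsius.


Numerator = alpha*S*A_sun + Q_int = 0.391*1361*8.03 + 283.3 = 4556.4725 W
Denominator = eps*sigma*A_rad = 0.928*5.67e-8*7.57 = 3.9831523e-07 W/K^4
T^4 = 1.1439363e+10 K^4
T = 327.0397 K = 53.8897 C

53.8897 degrees Celsius


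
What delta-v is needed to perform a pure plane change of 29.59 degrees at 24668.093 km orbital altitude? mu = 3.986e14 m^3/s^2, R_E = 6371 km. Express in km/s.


r = 31039.0930 km = 3.1039093e+07 m
V = sqrt(mu/r) = 3583.5555 m/s
di = 29.59 deg = 0.5164429 rad
dV = 2*V*sin(di/2) = 2*3583.5555*sin(0.2582215)
dV = 1830.2034 m/s = 1.8302 km/s

1.8302 km/s


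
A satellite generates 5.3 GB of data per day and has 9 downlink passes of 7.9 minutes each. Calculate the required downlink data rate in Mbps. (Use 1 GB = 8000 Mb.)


total contact time = 9 * 7.9 * 60 = 4266.0000 s
data = 5.3 GB = 42400.0000 Mb
rate = 42400.0000 / 4266.0000 = 9.9391 Mbps

9.9391 Mbps


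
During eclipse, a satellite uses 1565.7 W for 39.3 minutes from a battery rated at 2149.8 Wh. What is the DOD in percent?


E_used = P * t / 60 = 1565.7 * 39.3 / 60 = 1025.5335 Wh
DOD = E_used / E_total * 100 = 1025.5335 / 2149.8 * 100
DOD = 47.7037 %

47.7037 %


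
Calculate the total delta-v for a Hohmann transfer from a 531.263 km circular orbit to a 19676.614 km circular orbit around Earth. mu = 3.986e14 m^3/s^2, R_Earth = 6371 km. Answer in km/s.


r1 = 6902.2630 km = 6.902263e+06 m
r2 = 26047.6140 km = 2.6047614e+07 m
dv1 = sqrt(mu/r1)*(sqrt(2*r2/(r1+r2)) - 1) = 1956.0263 m/s
dv2 = sqrt(mu/r2)*(1 - sqrt(2*r1/(r1+r2))) = 1379.8442 m/s
total dv = |dv1| + |dv2| = 1956.0263 + 1379.8442 = 3335.8705 m/s = 3.3359 km/s

3.3359 km/s


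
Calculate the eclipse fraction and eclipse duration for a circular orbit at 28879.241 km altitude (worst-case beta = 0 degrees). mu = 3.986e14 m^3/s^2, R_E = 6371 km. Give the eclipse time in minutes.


r = 35250.2410 km
T = 1097.7491 min
Eclipse fraction = arcsin(R_E/r)/pi = arcsin(6371.0000/35250.2410)/pi
= arcsin(0.1807364)/pi = 0.05784807
Eclipse duration = 0.05784807 * 1097.7491 = 63.5027 min

63.5027 minutes


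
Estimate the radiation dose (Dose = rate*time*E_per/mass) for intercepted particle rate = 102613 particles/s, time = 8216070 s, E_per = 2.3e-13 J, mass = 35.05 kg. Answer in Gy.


Total energy deposited = rate * time * E_per
  = 102613 * 8216070 * 2.3e-13 = 0.1939074 J
Dose = E_total / mass = 0.1939074 / 35.05
Dose = 0.005532308 Gy

0.0055 Gy


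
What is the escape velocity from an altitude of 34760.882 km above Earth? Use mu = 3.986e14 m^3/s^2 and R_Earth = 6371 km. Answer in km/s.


r = 6371.0 + 34760.882 = 41131.8820 km = 4.1131882e+07 m
v_esc = sqrt(2*mu/r) = sqrt(2*3.986e14 / 4.1131882e+07)
v_esc = 4402.4492 m/s = 4.4024 km/s

4.4024 km/s


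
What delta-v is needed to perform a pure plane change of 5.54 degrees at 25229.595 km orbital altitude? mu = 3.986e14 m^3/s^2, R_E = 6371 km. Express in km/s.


r = 31600.5950 km = 3.1600595e+07 m
V = sqrt(mu/r) = 3551.5752 m/s
di = 5.54 deg = 0.09669124 rad
dV = 2*V*sin(di/2) = 2*3551.5752*sin(0.04834562)
dV = 343.2725 m/s = 0.3432725 km/s

0.3433 km/s


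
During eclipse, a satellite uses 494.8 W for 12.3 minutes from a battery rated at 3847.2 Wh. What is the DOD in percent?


E_used = P * t / 60 = 494.8 * 12.3 / 60 = 101.4340 Wh
DOD = E_used / E_total * 100 = 101.4340 / 3847.2 * 100
DOD = 2.6366 %

2.6366 %


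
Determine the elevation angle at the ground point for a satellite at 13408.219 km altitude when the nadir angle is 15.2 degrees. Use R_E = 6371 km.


r = R_E + alt = 19779.2190 km
Law of sines in the satellite / Earth-center / ground-point triangle:
  sin(nadir)/R_E = sin(90 + el)/r  =>  cos(el) = (r/R_E)*sin(nadir)
cos(el) = (19779.2190 / 6371.0000) * sin(15.2 deg) = 0.8139848
el = arccos(0.8139848) = 35.5129 deg
(Earth-central angle = 90 - nadir - el = 39.2871 deg)

35.5129 degrees


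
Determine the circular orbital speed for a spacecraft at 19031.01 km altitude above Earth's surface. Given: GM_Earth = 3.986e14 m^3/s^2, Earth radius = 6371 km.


r = R_E + alt = 6371.0 + 19031.01 = 25402.0100 km = 2.540201e+07 m
v = sqrt(mu/r) = sqrt(3.986e14 / 2.540201e+07) = 3961.2715 m/s = 3.9613 km/s

3.9613 km/s


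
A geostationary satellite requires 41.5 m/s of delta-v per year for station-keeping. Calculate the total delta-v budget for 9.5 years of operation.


dV = rate * years = 41.5 * 9.5
dV = 394.2500 m/s

394.2500 m/s


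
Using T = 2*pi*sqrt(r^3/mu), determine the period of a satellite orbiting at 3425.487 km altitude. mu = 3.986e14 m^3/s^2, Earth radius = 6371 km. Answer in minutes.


r = 9796.4870 km = 9.796487e+06 m
T = 2*pi*sqrt(r^3/mu) = 2*pi*sqrt(9.401802e+20 / 3.986e14)
T = 9649.7658 s = 160.8294 min

160.8294 minutes


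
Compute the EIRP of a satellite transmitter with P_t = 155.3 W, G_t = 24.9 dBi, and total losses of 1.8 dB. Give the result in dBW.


Pt = 155.3 W = 21.9117 dBW
EIRP = Pt_dBW + Gt - losses = 21.9117 + 24.9 - 1.8 = 45.0117 dBW

45.0117 dBW


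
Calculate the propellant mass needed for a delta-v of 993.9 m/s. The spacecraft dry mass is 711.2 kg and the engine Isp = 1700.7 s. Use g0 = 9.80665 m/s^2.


ve = Isp * g0 = 1700.7 * 9.80665 = 16678.169655 m/s
mass ratio = exp(dv/ve) = exp(993.9/16678.169655) = 1.06140433
m_prop = m_dry * (mr - 1) = 711.2 * (1.06140433 - 1)
m_prop = 43.6708 kg

43.6708 kg


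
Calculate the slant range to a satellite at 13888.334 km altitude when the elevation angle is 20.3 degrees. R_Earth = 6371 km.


h = 13888.334 km, el = 20.3 deg
d = -R_E*sin(el) + sqrt((R_E*sin(el))^2 + 2*R_E*h + h^2)
d = -6371.0000*sin(0.3543018) + sqrt((6371.0000*0.3469357)^2 + 2*6371.0000*13888.334 + 13888.334^2)
d = 17147.7854 km

17147.7854 km


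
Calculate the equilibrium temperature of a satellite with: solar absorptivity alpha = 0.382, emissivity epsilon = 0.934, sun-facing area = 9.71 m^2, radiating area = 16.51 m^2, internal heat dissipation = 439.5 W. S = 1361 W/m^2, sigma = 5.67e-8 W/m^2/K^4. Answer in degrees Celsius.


Numerator = alpha*S*A_sun + Q_int = 0.382*1361*9.71 + 439.5 = 5487.7484 W
Denominator = eps*sigma*A_rad = 0.934*5.67e-8*16.51 = 8.7433328e-07 W/K^4
T^4 = 6.276495e+09 K^4
T = 281.4682 K = 8.3182 C

8.3182 degrees Celsius


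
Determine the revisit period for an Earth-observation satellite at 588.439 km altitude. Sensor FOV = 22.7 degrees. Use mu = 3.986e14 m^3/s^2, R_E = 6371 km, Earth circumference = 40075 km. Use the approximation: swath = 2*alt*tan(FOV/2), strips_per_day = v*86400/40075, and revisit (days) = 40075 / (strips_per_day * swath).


swath = 2*588.439*tan(0.1980949) = 236.2316 km
v = sqrt(mu/r) = 7568.0071 m/s = 7.5680 km/s
strips/day = v*86400/40075 = 7.5680*86400/40075 = 16.3163
coverage/day = strips * swath = 16.3163 * 236.2316 = 3854.4269 km
revisit = 40075 / 3854.4269 = 10.3971 days

10.3971 days


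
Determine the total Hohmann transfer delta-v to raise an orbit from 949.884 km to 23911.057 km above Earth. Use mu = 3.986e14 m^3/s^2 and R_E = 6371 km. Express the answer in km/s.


r1 = 7320.8840 km = 7.320884e+06 m
r2 = 30282.0570 km = 3.0282057e+07 m
dv1 = sqrt(mu/r1)*(sqrt(2*r2/(r1+r2)) - 1) = 1985.6604 m/s
dv2 = sqrt(mu/r2)*(1 - sqrt(2*r1/(r1+r2))) = 1364.1487 m/s
total dv = |dv1| + |dv2| = 1985.6604 + 1364.1487 = 3349.8091 m/s = 3.3498 km/s

3.3498 km/s


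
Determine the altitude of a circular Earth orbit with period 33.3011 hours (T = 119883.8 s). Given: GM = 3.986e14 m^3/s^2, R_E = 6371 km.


T = 119883.8 s
r = (mu*T^2/(4*pi^2))^(1/3) = (3.986e14 * 119883.8^2 / (4*pi^2))^(1/3)
r = 5.2549209e+07 m = 52549.2094 km
alt = r - R_E = 52549.2094 - 6371 = 46178.2094 km

46178.2094 km


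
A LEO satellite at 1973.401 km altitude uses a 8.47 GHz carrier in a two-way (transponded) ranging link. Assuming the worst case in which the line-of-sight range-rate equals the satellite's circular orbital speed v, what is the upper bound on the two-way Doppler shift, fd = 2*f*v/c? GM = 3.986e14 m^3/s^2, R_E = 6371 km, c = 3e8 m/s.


r = 8.344401e+06 m
v = sqrt(mu/r) = 6911.4801 m/s (worst-case radial velocity)
f = 8.47 GHz = 8.47e+09 Hz
fd = 2*f*v/c = 2*8.47e+09*6911.4801/3.0e+08
fd = 390268.2448 Hz

390268.2448 Hz


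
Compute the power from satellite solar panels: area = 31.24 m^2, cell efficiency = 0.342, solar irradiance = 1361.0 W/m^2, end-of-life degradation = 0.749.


P = area * eta * S * degradation
P = 31.24 * 0.342 * 1361.0 * 0.749
P = 10891.2336 W

10891.2336 W


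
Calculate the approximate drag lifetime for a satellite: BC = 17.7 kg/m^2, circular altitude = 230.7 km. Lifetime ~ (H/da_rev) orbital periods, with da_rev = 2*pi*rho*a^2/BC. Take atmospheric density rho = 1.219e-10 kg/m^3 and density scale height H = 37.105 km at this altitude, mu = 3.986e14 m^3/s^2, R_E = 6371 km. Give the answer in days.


a = R_E + alt = 6601.7000 km = 6.6017e+06 m
da_rev = 2*pi*rho*a^2/BC = 2*pi*1.219e-10*(6.6017e+06)^2/17.7 = 1885.913969 m per revolution
N = H/da_rev = 37105.0000 m / 1885.913969 m = 19.6748 revolutions
P = 2*pi*sqrt(a^3/mu) = 5338.2007 s
lifetime = N*P = 19.6748 * 5338.2007 = 105028.0874 s = 1.2156 days

1.2156 days


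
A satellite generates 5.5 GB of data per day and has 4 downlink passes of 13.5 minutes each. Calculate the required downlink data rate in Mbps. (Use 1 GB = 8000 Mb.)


total contact time = 4 * 13.5 * 60 = 3240.0000 s
data = 5.5 GB = 44000.0000 Mb
rate = 44000.0000 / 3240.0000 = 13.5802 Mbps

13.5802 Mbps


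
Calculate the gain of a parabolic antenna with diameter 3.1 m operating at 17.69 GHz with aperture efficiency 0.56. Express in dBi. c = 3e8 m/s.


lambda = c/f = 3e8 / 1.769e+10 = 0.01695873 m
G = eta*(pi*D/lambda)^2 = 0.56*(pi*3.1/0.01695873)^2
G = 184681.8926 (linear)
G = 10*log10(184681.8926) = 52.6642 dBi

52.6642 dBi


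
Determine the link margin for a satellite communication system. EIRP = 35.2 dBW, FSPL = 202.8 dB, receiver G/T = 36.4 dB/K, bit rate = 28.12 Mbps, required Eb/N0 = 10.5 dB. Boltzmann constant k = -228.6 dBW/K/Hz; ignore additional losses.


C/N0 = EIRP - FSPL + G/T - k = 35.2 - 202.8 + 36.4 - (-228.6)
C/N0 = 97.4000 dB-Hz
R_b = 28.12 Mbps = 2.812e+07 bps -> 10*log10(R_b) = 74.4902 dB-Hz
Eb/N0 = C/N0 - 10*log10(R_b) = 97.4000 - 74.4902 = 22.9098 dB
Margin = Eb/N0 - Eb/N0_req = 22.9098 - 10.5 = 12.4098 dB (link closes)

12.4098 dB


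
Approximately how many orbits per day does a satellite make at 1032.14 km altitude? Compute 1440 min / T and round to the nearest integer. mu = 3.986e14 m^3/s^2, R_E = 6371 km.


r = 7.40314e+06 m
T = 2*pi*sqrt(r^3/mu) = 6339.2104 s = 105.6535 min
revs/day = 1440 / 105.6535 = 13.6295
Rounded: 14 revolutions per day

14 revolutions per day


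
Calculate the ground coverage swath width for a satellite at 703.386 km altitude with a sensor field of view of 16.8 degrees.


FOV = 16.8 deg = 0.2932153 rad
swath = 2 * alt * tan(FOV/2) = 2 * 703.386 * tan(0.1466077)
swath = 2 * 703.386 * 0.1476672
swath = 207.7340 km

207.7340 km


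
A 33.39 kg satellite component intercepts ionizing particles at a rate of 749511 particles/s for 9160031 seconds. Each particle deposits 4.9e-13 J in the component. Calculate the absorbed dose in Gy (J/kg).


Total energy deposited = rate * time * E_per
  = 749511 * 9160031 * 4.9e-13 = 3.3641 J
Dose = E_total / mass = 3.3641 / 33.39
Dose = 0.1007522 Gy

0.1008 Gy


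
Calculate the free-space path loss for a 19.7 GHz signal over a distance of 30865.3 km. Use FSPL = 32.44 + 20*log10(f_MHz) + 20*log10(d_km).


f = 19.7 GHz = 19700.0000 MHz
d = 30865.3 km
FSPL = 32.44 + 20*log10(19700.0000) + 20*log10(30865.3)
FSPL = 32.44 + 85.8893 + 89.7894
FSPL = 208.1187 dB

208.1187 dB


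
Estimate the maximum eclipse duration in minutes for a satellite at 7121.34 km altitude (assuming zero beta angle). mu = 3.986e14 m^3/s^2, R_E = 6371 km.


r = 13492.3400 km
T = 259.9506 min
Eclipse fraction = arcsin(R_E/r)/pi = arcsin(6371.0000/13492.3400)/pi
= arcsin(0.4721939)/pi = 0.1565378
Eclipse duration = 0.1565378 * 259.9506 = 40.6921 min

40.6921 minutes


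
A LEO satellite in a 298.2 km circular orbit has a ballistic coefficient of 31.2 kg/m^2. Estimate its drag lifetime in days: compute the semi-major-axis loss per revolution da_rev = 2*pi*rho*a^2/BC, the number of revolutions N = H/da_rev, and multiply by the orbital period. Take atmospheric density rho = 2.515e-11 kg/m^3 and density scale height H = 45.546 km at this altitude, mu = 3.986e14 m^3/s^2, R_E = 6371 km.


a = R_E + alt = 6669.2000 km = 6.6692e+06 m
da_rev = 2*pi*rho*a^2/BC = 2*pi*2.515e-11*(6.6692e+06)^2/31.2 = 225.273832 m per revolution
N = H/da_rev = 45546.0000 m / 225.273832 m = 202.1806 revolutions
P = 2*pi*sqrt(a^3/mu) = 5420.2814 s
lifetime = N*P = 202.1806 * 5420.2814 = 1.0958758e+06 s = 12.6837 days

12.6837 days


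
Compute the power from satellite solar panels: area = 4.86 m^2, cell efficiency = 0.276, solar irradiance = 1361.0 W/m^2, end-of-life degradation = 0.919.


P = area * eta * S * degradation
P = 4.86 * 0.276 * 1361.0 * 0.919
P = 1677.7181 W

1677.7181 W


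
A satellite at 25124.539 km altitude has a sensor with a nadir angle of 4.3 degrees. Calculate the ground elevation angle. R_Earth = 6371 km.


r = R_E + alt = 31495.5390 km
Law of sines in the satellite / Earth-center / ground-point triangle:
  sin(nadir)/R_E = sin(90 + el)/r  =>  cos(el) = (r/R_E)*sin(nadir)
cos(el) = (31495.5390 / 6371.0000) * sin(4.3 deg) = 0.3706632
el = arccos(0.3706632) = 68.2435 deg
(Earth-central angle = 90 - nadir - el = 17.4565 deg)

68.2435 degrees


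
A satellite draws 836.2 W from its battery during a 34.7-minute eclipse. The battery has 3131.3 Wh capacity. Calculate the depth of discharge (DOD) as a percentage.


E_used = P * t / 60 = 836.2 * 34.7 / 60 = 483.6023 Wh
DOD = E_used / E_total * 100 = 483.6023 / 3131.3 * 100
DOD = 15.4441 %

15.4441 %


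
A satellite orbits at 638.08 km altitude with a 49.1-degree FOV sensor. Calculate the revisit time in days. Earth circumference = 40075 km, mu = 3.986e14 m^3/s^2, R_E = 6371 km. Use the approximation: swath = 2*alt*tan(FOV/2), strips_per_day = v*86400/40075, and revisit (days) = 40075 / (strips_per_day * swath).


swath = 2*638.08*tan(0.4284783) = 582.9251 km
v = sqrt(mu/r) = 7541.1597 m/s = 7.5412 km/s
strips/day = v*86400/40075 = 7.5412*86400/40075 = 16.2584
coverage/day = strips * swath = 16.2584 * 582.9251 = 9477.4414 km
revisit = 40075 / 9477.4414 = 4.2285 days

4.2285 days


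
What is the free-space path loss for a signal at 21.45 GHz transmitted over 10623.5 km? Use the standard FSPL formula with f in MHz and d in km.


f = 21.45 GHz = 21450.0000 MHz
d = 10623.5 km
FSPL = 32.44 + 20*log10(21450.0000) + 20*log10(10623.5)
FSPL = 32.44 + 86.6285 + 80.5254
FSPL = 199.5939 dB

199.5939 dB


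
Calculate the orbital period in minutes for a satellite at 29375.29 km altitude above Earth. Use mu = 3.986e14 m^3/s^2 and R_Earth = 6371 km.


r = 35746.2900 km = 3.574629e+07 m
T = 2*pi*sqrt(r^3/mu) = 2*pi*sqrt(4.5676511e+22 / 3.986e14)
T = 67260.1270 s = 1121.0021 min

1121.0021 minutes


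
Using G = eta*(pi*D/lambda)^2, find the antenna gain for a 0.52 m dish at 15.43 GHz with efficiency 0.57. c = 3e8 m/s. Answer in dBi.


lambda = c/f = 3e8 / 1.543e+10 = 0.01944264 m
G = eta*(pi*D/lambda)^2 = 0.57*(pi*0.52/0.01944264)^2
G = 4024.1173 (linear)
G = 10*log10(4024.1173) = 36.0467 dBi

36.0467 dBi


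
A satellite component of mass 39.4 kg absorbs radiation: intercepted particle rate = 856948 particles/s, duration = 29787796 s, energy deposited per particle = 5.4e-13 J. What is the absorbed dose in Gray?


Total energy deposited = rate * time * E_per
  = 856948 * 29787796 * 5.4e-13 = 13.7844 J
Dose = E_total / mass = 13.7844 / 39.4
Dose = 0.3498568 Gy

0.3499 Gy


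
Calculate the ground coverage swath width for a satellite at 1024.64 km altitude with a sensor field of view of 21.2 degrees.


FOV = 21.2 deg = 0.3700098 rad
swath = 2 * alt * tan(FOV/2) = 2 * 1024.64 * tan(0.1850049)
swath = 2 * 1024.64 * 0.1871449
swath = 383.5123 km

383.5123 km


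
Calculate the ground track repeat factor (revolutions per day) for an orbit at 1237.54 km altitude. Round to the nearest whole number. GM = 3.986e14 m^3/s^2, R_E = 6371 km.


r = 7.60854e+06 m
T = 2*pi*sqrt(r^3/mu) = 6604.8539 s = 110.0809 min
revs/day = 1440 / 110.0809 = 13.0813
Rounded: 13 revolutions per day

13 revolutions per day


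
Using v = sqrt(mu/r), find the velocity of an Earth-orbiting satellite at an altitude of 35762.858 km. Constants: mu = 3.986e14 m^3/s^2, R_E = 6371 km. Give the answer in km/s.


r = R_E + alt = 6371.0 + 35762.858 = 42133.8580 km = 4.2133858e+07 m
v = sqrt(mu/r) = sqrt(3.986e14 / 4.2133858e+07) = 3075.7642 m/s = 3.0758 km/s

3.0758 km/s


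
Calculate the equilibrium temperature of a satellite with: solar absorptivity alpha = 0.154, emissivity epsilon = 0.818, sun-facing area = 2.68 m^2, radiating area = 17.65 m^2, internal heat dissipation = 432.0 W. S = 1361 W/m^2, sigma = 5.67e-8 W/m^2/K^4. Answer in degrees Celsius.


Numerator = alpha*S*A_sun + Q_int = 0.154*1361*2.68 + 432.0 = 993.7119 W
Denominator = eps*sigma*A_rad = 0.818*5.67e-8*17.65 = 8.1861759e-07 W/K^4
T^4 = 1.2138903e+09 K^4
T = 186.6572 K = -86.4928 C

-86.4928 degrees Celsius


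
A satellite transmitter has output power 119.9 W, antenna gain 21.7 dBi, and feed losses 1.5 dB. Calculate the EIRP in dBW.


Pt = 119.9 W = 20.7882 dBW
EIRP = Pt_dBW + Gt - losses = 20.7882 + 21.7 - 1.5 = 40.9882 dBW

40.9882 dBW


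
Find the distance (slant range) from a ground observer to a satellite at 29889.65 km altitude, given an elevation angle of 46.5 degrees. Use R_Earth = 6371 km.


h = 29889.65 km, el = 46.5 deg
d = -R_E*sin(el) + sqrt((R_E*sin(el))^2 + 2*R_E*h + h^2)
d = -6371.0000*sin(0.8115781) + sqrt((6371.0000*0.7253744)^2 + 2*6371.0000*29889.65 + 29889.65^2)
d = 31373.1126 km

31373.1126 km


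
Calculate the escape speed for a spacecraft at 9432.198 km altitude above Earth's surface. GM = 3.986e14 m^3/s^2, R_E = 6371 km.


r = 6371.0 + 9432.198 = 15803.1980 km = 1.5803198e+07 m
v_esc = sqrt(2*mu/r) = sqrt(2*3.986e14 / 1.5803198e+07)
v_esc = 7102.4986 m/s = 7.1025 km/s

7.1025 km/s


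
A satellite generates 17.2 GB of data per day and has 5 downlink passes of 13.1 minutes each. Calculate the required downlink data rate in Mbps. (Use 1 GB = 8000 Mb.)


total contact time = 5 * 13.1 * 60 = 3930.0000 s
data = 17.2 GB = 137600.0000 Mb
rate = 137600.0000 / 3930.0000 = 35.0127 Mbps

35.0127 Mbps


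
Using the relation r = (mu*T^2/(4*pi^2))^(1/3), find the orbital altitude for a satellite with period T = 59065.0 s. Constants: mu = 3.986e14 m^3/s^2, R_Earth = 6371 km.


T = 59065.0 s
r = (mu*T^2/(4*pi^2))^(1/3) = (3.986e14 * 59065.0^2 / (4*pi^2))^(1/3)
r = 3.278028e+07 m = 32780.2799 km
alt = r - R_E = 32780.2799 - 6371 = 26409.2799 km

26409.2799 km


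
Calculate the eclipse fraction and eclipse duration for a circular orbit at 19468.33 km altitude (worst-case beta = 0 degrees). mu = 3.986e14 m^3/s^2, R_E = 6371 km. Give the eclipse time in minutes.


r = 25839.3300 km
T = 688.9407 min
Eclipse fraction = arcsin(R_E/r)/pi = arcsin(6371.0000/25839.3300)/pi
= arcsin(0.2465621)/pi = 0.07930094
Eclipse duration = 0.07930094 * 688.9407 = 54.6336 min

54.6336 minutes


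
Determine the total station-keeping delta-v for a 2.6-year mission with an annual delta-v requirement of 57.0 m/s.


dV = rate * years = 57.0 * 2.6
dV = 148.2000 m/s

148.2000 m/s


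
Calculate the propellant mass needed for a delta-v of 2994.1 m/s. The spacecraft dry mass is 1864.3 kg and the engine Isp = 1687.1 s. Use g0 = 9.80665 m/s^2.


ve = Isp * g0 = 1687.1 * 9.80665 = 16544.799215 m/s
mass ratio = exp(dv/ve) = exp(2994.1/16544.799215) = 1.19837834
m_prop = m_dry * (mr - 1) = 1864.3 * (1.19837834 - 1)
m_prop = 369.8367 kg

369.8367 kg


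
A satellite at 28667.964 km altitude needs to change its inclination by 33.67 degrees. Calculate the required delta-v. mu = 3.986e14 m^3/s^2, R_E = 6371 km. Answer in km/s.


r = 35038.9640 km = 3.5038964e+07 m
V = sqrt(mu/r) = 3372.8189 m/s
di = 33.67 deg = 0.5876524 rad
dV = 2*V*sin(di/2) = 2*3372.8189*sin(0.2938262)
dV = 1953.6482 m/s = 1.9536 km/s

1.9536 km/s


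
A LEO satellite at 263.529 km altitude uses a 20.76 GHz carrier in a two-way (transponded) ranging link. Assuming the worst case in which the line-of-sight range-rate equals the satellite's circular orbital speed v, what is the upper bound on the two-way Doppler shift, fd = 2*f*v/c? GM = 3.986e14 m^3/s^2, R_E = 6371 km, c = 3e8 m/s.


r = 6.634529e+06 m
v = sqrt(mu/r) = 7751.1046 m/s (worst-case radial velocity)
f = 20.76 GHz = 2.076e+10 Hz
fd = 2*f*v/c = 2*2.076e+10*7751.1046/3.0e+08
fd = 1.0727529e+06 Hz

1.0728e+06 Hz


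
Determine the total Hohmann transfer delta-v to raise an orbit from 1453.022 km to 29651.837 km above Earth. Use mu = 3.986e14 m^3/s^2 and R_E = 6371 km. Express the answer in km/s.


r1 = 7824.0220 km = 7.824022e+06 m
r2 = 36022.8370 km = 3.6022837e+07 m
dv1 = sqrt(mu/r1)*(sqrt(2*r2/(r1+r2)) - 1) = 2011.6865 m/s
dv2 = sqrt(mu/r2)*(1 - sqrt(2*r1/(r1+r2))) = 1339.2450 m/s
total dv = |dv1| + |dv2| = 2011.6865 + 1339.2450 = 3350.9315 m/s = 3.3509 km/s

3.3509 km/s


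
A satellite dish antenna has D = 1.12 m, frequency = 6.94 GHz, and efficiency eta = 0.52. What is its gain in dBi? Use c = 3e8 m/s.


lambda = c/f = 3e8 / 6.94e+09 = 0.04322767 m
G = eta*(pi*D/lambda)^2 = 0.52*(pi*1.12/0.04322767)^2
G = 3445.2089 (linear)
G = 10*log10(3445.2089) = 35.3722 dBi

35.3722 dBi


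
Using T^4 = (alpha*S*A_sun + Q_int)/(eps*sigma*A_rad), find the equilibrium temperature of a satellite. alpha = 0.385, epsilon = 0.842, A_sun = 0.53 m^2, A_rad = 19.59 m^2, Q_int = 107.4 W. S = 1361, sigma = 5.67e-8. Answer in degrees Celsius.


Numerator = alpha*S*A_sun + Q_int = 0.385*1361*0.53 + 107.4 = 385.1121 W
Denominator = eps*sigma*A_rad = 0.842*5.67e-8*19.59 = 9.3525403e-07 W/K^4
T^4 = 4.1177267e+08 K^4
T = 142.4506 K = -130.6994 C

-130.6994 degrees Celsius


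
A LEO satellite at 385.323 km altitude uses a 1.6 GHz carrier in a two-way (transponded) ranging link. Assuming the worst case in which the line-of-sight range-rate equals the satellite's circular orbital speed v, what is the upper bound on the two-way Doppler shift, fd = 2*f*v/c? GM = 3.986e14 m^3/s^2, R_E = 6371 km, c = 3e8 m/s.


r = 6.756323e+06 m
v = sqrt(mu/r) = 7680.9236 m/s (worst-case radial velocity)
f = 1.6 GHz = 1.6e+09 Hz
fd = 2*f*v/c = 2*1.6e+09*7680.9236/3.0e+08
fd = 81929.8517 Hz

81929.8517 Hz


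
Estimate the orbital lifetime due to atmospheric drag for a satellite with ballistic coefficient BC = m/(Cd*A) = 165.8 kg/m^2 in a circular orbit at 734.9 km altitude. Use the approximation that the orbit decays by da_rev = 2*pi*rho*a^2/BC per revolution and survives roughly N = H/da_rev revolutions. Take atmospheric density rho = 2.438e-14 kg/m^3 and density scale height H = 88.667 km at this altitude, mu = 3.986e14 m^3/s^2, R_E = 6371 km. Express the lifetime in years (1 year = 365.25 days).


a = R_E + alt = 7105.9000 km = 7.1059e+06 m
da_rev = 2*pi*rho*a^2/BC = 2*pi*2.438e-14*(7.1059e+06)^2/165.8 = 0.0466516734 m per revolution
N = H/da_rev = 88667.0000 m / 0.0466516734 m = 1.9006178e+06 revolutions
P = 2*pi*sqrt(a^3/mu) = 5961.2846 s
lifetime = N*P = 1.9006178e+06 * 5961.2846 = 1.1330124e+10 s = 131135.6895 days
years = 131135.6895 / 365.25 = 359.0300 years

359.0300 years


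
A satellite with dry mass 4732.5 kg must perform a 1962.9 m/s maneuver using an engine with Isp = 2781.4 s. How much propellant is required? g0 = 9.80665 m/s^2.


ve = Isp * g0 = 2781.4 * 9.80665 = 27276.216310 m/s
mass ratio = exp(dv/ve) = exp(1962.9/27276.216310) = 1.07461644
m_prop = m_dry * (mr - 1) = 4732.5 * (1.07461644 - 1)
m_prop = 353.1223 kg

353.1223 kg


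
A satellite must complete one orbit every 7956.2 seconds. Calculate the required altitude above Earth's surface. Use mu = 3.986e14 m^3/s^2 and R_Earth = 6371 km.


T = 7956.2 s
r = (mu*T^2/(4*pi^2))^(1/3) = (3.986e14 * 7956.2^2 / (4*pi^2))^(1/3)
r = 8.6138303e+06 m = 8613.8303 km
alt = r - R_E = 8613.8303 - 6371 = 2242.8303 km

2242.8303 km


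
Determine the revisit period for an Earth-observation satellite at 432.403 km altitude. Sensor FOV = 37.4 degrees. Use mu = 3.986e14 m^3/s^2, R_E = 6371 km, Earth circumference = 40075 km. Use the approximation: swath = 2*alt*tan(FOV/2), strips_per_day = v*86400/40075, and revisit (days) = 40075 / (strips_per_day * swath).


swath = 2*432.403*tan(0.3263766) = 292.7207 km
v = sqrt(mu/r) = 7654.3012 m/s = 7.6543 km/s
strips/day = v*86400/40075 = 7.6543*86400/40075 = 16.5023
coverage/day = strips * swath = 16.5023 * 292.7207 = 4830.5788 km
revisit = 40075 / 4830.5788 = 8.2961 days

8.2961 days


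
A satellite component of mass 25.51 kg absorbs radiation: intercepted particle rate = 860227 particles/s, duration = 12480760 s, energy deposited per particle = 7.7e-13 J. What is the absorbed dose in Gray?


Total energy deposited = rate * time * E_per
  = 860227 * 12480760 * 7.7e-13 = 8.2669 J
Dose = E_total / mass = 8.2669 / 25.51
Dose = 0.3240667 Gy

0.3241 Gy


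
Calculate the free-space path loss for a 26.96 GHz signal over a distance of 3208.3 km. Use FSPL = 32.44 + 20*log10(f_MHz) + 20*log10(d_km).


f = 26.96 GHz = 26960.0000 MHz
d = 3208.3 km
FSPL = 32.44 + 20*log10(26960.0000) + 20*log10(3208.3)
FSPL = 32.44 + 88.6144 + 70.1255
FSPL = 191.1799 dB

191.1799 dB


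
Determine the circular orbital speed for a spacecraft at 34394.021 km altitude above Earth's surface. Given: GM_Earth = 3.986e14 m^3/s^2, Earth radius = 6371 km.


r = R_E + alt = 6371.0 + 34394.021 = 40765.0210 km = 4.0765021e+07 m
v = sqrt(mu/r) = sqrt(3.986e14 / 4.0765021e+07) = 3126.9779 m/s = 3.1270 km/s

3.1270 km/s


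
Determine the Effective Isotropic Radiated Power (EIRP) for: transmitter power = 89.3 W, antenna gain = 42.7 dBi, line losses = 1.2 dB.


Pt = 89.3 W = 19.5085 dBW
EIRP = Pt_dBW + Gt - losses = 19.5085 + 42.7 - 1.2 = 61.0085 dBW

61.0085 dBW


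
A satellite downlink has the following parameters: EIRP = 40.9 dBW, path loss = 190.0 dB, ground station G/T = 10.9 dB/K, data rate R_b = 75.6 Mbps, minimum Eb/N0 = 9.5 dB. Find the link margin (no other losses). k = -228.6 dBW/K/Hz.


C/N0 = EIRP - FSPL + G/T - k = 40.9 - 190.0 + 10.9 - (-228.6)
C/N0 = 90.4000 dB-Hz
R_b = 75.6 Mbps = 7.56e+07 bps -> 10*log10(R_b) = 78.7852 dB-Hz
Eb/N0 = C/N0 - 10*log10(R_b) = 90.4000 - 78.7852 = 11.6148 dB
Margin = Eb/N0 - Eb/N0_req = 11.6148 - 9.5 = 2.1148 dB (link closes)

2.1148 dB


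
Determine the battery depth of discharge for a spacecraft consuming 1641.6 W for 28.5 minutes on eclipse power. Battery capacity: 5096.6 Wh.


E_used = P * t / 60 = 1641.6 * 28.5 / 60 = 779.7600 Wh
DOD = E_used / E_total * 100 = 779.7600 / 5096.6 * 100
DOD = 15.2996 %

15.2996 %


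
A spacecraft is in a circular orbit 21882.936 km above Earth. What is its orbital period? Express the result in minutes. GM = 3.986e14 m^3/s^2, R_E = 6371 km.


r = 28253.9360 km = 2.8253936e+07 m
T = 2*pi*sqrt(r^3/mu) = 2*pi*sqrt(2.255469e+22 / 3.986e14)
T = 47263.9111 s = 787.7319 min

787.7319 minutes


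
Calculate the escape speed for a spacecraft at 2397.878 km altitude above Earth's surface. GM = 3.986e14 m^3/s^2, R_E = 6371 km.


r = 6371.0 + 2397.878 = 8768.8780 km = 8.768878e+06 m
v_esc = sqrt(2*mu/r) = sqrt(2*3.986e14 / 8.768878e+06)
v_esc = 9534.8010 m/s = 9.5348 km/s

9.5348 km/s


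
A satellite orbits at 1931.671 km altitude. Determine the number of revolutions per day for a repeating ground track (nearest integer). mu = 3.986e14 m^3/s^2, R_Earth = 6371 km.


r = 8.302671e+06 m
T = 2*pi*sqrt(r^3/mu) = 7529.0116 s = 125.4835 min
revs/day = 1440 / 125.4835 = 11.4756
Rounded: 11 revolutions per day

11 revolutions per day


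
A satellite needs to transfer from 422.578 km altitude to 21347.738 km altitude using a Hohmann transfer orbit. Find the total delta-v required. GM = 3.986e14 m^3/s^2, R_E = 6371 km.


r1 = 6793.5780 km = 6.793578e+06 m
r2 = 27718.7380 km = 2.7718738e+07 m
dv1 = sqrt(mu/r1)*(sqrt(2*r2/(r1+r2)) - 1) = 2048.2613 m/s
dv2 = sqrt(mu/r2)*(1 - sqrt(2*r1/(r1+r2))) = 1412.7642 m/s
total dv = |dv1| + |dv2| = 2048.2613 + 1412.7642 = 3461.0255 m/s = 3.4610 km/s

3.4610 km/s


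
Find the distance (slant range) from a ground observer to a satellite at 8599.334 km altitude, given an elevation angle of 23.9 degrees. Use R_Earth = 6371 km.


h = 8599.334 km, el = 23.9 deg
d = -R_E*sin(el) + sqrt((R_E*sin(el))^2 + 2*R_E*h + h^2)
d = -6371.0000*sin(0.4171337) + sqrt((6371.0000*0.4051416)^2 + 2*6371.0000*8599.334 + 8599.334^2)
d = 11209.5511 km

11209.5511 km


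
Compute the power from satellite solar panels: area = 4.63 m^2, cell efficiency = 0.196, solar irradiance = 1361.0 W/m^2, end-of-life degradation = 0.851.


P = area * eta * S * degradation
P = 4.63 * 0.196 * 1361.0 * 0.851
P = 1051.0533 W

1051.0533 W


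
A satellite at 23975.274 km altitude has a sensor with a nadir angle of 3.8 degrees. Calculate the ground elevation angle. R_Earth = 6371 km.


r = R_E + alt = 30346.2740 km
Law of sines in the satellite / Earth-center / ground-point triangle:
  sin(nadir)/R_E = sin(90 + el)/r  =>  cos(el) = (r/R_E)*sin(nadir)
cos(el) = (30346.2740 / 6371.0000) * sin(3.8 deg) = 0.3156751
el = arccos(0.3156751) = 71.5984 deg
(Earth-central angle = 90 - nadir - el = 14.6016 deg)

71.5984 degrees


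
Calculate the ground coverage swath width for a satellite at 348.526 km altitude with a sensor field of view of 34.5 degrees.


FOV = 34.5 deg = 0.6021386 rad
swath = 2 * alt * tan(FOV/2) = 2 * 348.526 * tan(0.3010693)
swath = 2 * 348.526 * 0.3105083
swath = 216.4404 km

216.4404 km


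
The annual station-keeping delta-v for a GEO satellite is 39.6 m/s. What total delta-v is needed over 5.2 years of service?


dV = rate * years = 39.6 * 5.2
dV = 205.9200 m/s

205.9200 m/s


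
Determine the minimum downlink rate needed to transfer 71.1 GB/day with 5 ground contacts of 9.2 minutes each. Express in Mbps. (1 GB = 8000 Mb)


total contact time = 5 * 9.2 * 60 = 2760.0000 s
data = 71.1 GB = 568800.0000 Mb
rate = 568800.0000 / 2760.0000 = 206.0870 Mbps

206.0870 Mbps


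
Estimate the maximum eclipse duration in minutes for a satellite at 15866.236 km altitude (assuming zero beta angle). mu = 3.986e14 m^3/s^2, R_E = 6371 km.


r = 22237.2360 km
T = 550.0234 min
Eclipse fraction = arcsin(R_E/r)/pi = arcsin(6371.0000/22237.2360)/pi
= arcsin(0.2865014)/pi = 0.09249232
Eclipse duration = 0.09249232 * 550.0234 = 50.8729 min

50.8729 minutes


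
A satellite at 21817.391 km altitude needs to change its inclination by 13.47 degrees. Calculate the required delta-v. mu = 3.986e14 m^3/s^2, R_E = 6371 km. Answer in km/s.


r = 28188.3910 km = 2.8188391e+07 m
V = sqrt(mu/r) = 3760.3953 m/s
di = 13.47 deg = 0.2350959 rad
dV = 2*V*sin(di/2) = 2*3760.3953*sin(0.1175479)
dV = 882.0188 m/s = 0.8820188 km/s

0.8820 km/s


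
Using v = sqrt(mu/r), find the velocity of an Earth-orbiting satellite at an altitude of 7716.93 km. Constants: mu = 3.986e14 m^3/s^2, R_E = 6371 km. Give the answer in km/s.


r = R_E + alt = 6371.0 + 7716.93 = 14087.9300 km = 1.408793e+07 m
v = sqrt(mu/r) = sqrt(3.986e14 / 1.408793e+07) = 5319.1845 m/s = 5.3192 km/s

5.3192 km/s


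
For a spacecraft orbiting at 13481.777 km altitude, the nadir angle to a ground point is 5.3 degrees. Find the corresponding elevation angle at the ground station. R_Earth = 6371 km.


r = R_E + alt = 19852.7770 km
Law of sines in the satellite / Earth-center / ground-point triangle:
  sin(nadir)/R_E = sin(90 + el)/r  =>  cos(el) = (r/R_E)*sin(nadir)
cos(el) = (19852.7770 / 6371.0000) * sin(5.3 deg) = 0.2878375
el = arccos(0.2878375) = 73.2715 deg
(Earth-central angle = 90 - nadir - el = 11.4285 deg)

73.2715 degrees


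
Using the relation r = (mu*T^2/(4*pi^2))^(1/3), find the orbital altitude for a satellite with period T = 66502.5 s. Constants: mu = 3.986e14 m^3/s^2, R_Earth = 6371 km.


T = 66502.5 s
r = (mu*T^2/(4*pi^2))^(1/3) = (3.986e14 * 66502.5^2 / (4*pi^2))^(1/3)
r = 3.547735e+07 m = 35477.3496 km
alt = r - R_E = 35477.3496 - 6371 = 29106.3496 km

29106.3496 km


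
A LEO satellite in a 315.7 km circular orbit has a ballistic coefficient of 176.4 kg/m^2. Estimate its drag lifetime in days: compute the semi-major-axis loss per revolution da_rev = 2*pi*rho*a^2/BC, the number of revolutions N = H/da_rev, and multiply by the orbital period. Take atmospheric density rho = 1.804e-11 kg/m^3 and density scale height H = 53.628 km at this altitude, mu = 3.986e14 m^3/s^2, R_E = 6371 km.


a = R_E + alt = 6686.7000 km = 6.6867e+06 m
da_rev = 2*pi*rho*a^2/BC = 2*pi*1.804e-11*(6.6867e+06)^2/176.4 = 28.730388 m per revolution
N = H/da_rev = 53628.0000 m / 28.730388 m = 1866.5950 revolutions
P = 2*pi*sqrt(a^3/mu) = 5441.6296 s
lifetime = N*P = 1866.5950 * 5441.6296 = 1.0157319e+07 s = 117.5616 days

117.5616 days


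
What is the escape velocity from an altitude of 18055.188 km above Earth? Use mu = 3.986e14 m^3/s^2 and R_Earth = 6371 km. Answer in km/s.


r = 6371.0 + 18055.188 = 24426.1880 km = 2.4426188e+07 m
v_esc = sqrt(2*mu/r) = sqrt(2*3.986e14 / 2.4426188e+07)
v_esc = 5712.8892 m/s = 5.7129 km/s

5.7129 km/s


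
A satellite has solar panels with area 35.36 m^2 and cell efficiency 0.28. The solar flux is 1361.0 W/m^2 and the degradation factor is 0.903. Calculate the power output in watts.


P = area * eta * S * degradation
P = 35.36 * 0.28 * 1361.0 * 0.903
P = 12167.9149 W

12167.9149 W


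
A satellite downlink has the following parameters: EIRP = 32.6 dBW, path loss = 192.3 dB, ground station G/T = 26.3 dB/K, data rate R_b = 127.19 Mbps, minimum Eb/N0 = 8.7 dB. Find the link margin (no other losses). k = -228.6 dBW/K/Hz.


C/N0 = EIRP - FSPL + G/T - k = 32.6 - 192.3 + 26.3 - (-228.6)
C/N0 = 95.2000 dB-Hz
R_b = 127.19 Mbps = 1.2719e+08 bps -> 10*log10(R_b) = 81.0445 dB-Hz
Eb/N0 = C/N0 - 10*log10(R_b) = 95.2000 - 81.0445 = 14.1555 dB
Margin = Eb/N0 - Eb/N0_req = 14.1555 - 8.7 = 5.4555 dB (link closes)

5.4555 dB


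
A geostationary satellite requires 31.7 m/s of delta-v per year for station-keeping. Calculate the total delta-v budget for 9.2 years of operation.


dV = rate * years = 31.7 * 9.2
dV = 291.6400 m/s

291.6400 m/s


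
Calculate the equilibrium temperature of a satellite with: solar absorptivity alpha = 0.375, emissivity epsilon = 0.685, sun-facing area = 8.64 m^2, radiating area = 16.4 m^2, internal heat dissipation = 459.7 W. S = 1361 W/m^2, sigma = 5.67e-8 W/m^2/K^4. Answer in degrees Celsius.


Numerator = alpha*S*A_sun + Q_int = 0.375*1361*8.64 + 459.7 = 4869.3400 W
Denominator = eps*sigma*A_rad = 0.685*5.67e-8*16.4 = 6.369678e-07 W/K^4
T^4 = 7.6445623e+09 K^4
T = 295.6910 K = 22.5410 C

22.5410 degrees Celsius


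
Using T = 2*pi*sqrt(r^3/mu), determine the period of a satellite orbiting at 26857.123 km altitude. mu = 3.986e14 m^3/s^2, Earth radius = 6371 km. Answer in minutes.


r = 33228.1230 km = 3.3228123e+07 m
T = 2*pi*sqrt(r^3/mu) = 2*pi*sqrt(3.6687442e+22 / 3.986e14)
T = 60279.5408 s = 1004.6590 min

1004.6590 minutes


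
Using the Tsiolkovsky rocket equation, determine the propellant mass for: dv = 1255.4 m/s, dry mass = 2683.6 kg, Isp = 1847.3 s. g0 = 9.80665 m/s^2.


ve = Isp * g0 = 1847.3 * 9.80665 = 18115.824545 m/s
mass ratio = exp(dv/ve) = exp(1255.4/18115.824545) = 1.07175611
m_prop = m_dry * (mr - 1) = 2683.6 * (1.07175611 - 1)
m_prop = 192.5647 kg

192.5647 kg


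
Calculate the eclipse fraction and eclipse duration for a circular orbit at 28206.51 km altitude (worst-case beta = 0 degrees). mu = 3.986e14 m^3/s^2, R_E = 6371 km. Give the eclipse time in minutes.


r = 34577.5100 km
T = 1066.4747 min
Eclipse fraction = arcsin(R_E/r)/pi = arcsin(6371.0000/34577.5100)/pi
= arcsin(0.1842527)/pi = 0.05898648
Eclipse duration = 0.05898648 * 1066.4747 = 62.9076 min

62.9076 minutes


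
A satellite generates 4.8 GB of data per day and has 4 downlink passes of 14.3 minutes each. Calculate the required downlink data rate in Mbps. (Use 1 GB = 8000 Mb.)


total contact time = 4 * 14.3 * 60 = 3432.0000 s
data = 4.8 GB = 38400.0000 Mb
rate = 38400.0000 / 3432.0000 = 11.1888 Mbps

11.1888 Mbps


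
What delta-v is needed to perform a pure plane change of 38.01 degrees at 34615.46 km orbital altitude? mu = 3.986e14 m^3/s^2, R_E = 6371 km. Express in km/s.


r = 40986.4600 km = 4.098646e+07 m
V = sqrt(mu/r) = 3118.5193 m/s
di = 38.01 deg = 0.6633996 rad
dV = 2*V*sin(di/2) = 2*3118.5193*sin(0.3316998)
dV = 2031.0958 m/s = 2.0311 km/s

2.0311 km/s


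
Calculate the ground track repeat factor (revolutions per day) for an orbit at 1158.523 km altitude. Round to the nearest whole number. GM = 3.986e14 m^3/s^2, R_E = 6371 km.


r = 7.529523e+06 m
T = 2*pi*sqrt(r^3/mu) = 6502.2313 s = 108.3705 min
revs/day = 1440 / 108.3705 = 13.2877
Rounded: 13 revolutions per day

13 revolutions per day


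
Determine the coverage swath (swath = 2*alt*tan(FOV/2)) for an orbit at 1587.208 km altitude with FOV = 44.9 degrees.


FOV = 44.9 deg = 0.7836528 rad
swath = 2 * alt * tan(FOV/2) = 2 * 1587.208 * tan(0.3918264)
swath = 2 * 1587.208 * 0.4131915
swath = 1311.6418 km

1311.6418 km


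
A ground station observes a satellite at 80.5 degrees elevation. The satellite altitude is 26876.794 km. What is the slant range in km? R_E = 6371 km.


h = 26876.794 km, el = 80.5 deg
d = -R_E*sin(el) + sqrt((R_E*sin(el))^2 + 2*R_E*h + h^2)
d = -6371.0000*sin(1.4050) + sqrt((6371.0000*0.9862856)^2 + 2*6371.0000*26876.794 + 26876.794^2)
d = 26947.5362 km

26947.5362 km


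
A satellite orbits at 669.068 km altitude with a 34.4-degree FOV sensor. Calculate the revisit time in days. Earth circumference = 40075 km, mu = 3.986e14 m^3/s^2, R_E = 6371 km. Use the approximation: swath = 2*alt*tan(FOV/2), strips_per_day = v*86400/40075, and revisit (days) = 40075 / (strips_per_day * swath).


swath = 2*669.068*tan(0.3001966) = 414.2223 km
v = sqrt(mu/r) = 7524.5446 m/s = 7.5245 km/s
strips/day = v*86400/40075 = 7.5245*86400/40075 = 16.2226
coverage/day = strips * swath = 16.2226 * 414.2223 = 6719.7620 km
revisit = 40075 / 6719.7620 = 5.9638 days

5.9638 days


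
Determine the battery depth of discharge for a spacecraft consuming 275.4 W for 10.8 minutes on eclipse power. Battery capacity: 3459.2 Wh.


E_used = P * t / 60 = 275.4 * 10.8 / 60 = 49.5720 Wh
DOD = E_used / E_total * 100 = 49.5720 / 3459.2 * 100
DOD = 1.4330 %

1.4330 %


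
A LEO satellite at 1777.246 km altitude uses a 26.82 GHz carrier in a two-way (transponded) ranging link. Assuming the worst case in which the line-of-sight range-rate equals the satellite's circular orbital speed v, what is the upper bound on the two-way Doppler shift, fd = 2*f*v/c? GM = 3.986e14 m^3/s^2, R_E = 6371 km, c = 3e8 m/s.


r = 8.148246e+06 m
v = sqrt(mu/r) = 6994.1764 m/s (worst-case radial velocity)
f = 26.82 GHz = 2.682e+10 Hz
fd = 2*f*v/c = 2*2.682e+10*6994.1764/3.0e+08
fd = 1.2505587e+06 Hz

1.2506e+06 Hz


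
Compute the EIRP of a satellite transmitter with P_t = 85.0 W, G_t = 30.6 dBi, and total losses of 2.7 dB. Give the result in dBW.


Pt = 85.0 W = 19.2942 dBW
EIRP = Pt_dBW + Gt - losses = 19.2942 + 30.6 - 2.7 = 47.1942 dBW

47.1942 dBW


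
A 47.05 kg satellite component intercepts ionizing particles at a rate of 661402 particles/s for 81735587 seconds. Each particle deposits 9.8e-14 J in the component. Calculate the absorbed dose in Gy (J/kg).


Total energy deposited = rate * time * E_per
  = 661402 * 81735587 * 9.8e-14 = 5.2979 J
Dose = E_total / mass = 5.2979 / 47.05
Dose = 0.1126012 Gy

0.1126 Gy
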